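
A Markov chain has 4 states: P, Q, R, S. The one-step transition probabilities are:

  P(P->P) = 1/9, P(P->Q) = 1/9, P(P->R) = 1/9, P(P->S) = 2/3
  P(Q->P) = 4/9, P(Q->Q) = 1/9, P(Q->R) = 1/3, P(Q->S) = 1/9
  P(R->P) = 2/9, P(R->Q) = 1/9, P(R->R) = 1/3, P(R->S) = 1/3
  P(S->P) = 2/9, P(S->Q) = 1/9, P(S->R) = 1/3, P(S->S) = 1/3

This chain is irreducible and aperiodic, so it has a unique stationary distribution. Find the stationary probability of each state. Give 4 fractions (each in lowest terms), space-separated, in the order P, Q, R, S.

Answer: 2/9 1/9 23/81 31/81

Derivation:
The stationary distribution satisfies pi = pi * P, i.e.:
  pi_P = 1/9*pi_P + 4/9*pi_Q + 2/9*pi_R + 2/9*pi_S
  pi_Q = 1/9*pi_P + 1/9*pi_Q + 1/9*pi_R + 1/9*pi_S
  pi_R = 1/9*pi_P + 1/3*pi_Q + 1/3*pi_R + 1/3*pi_S
  pi_S = 2/3*pi_P + 1/9*pi_Q + 1/3*pi_R + 1/3*pi_S
with normalization: pi_P + pi_Q + pi_R + pi_S = 1.

Using the first 3 balance equations plus normalization, the linear system A*pi = b is:
  [-8/9, 4/9, 2/9, 2/9] . pi = 0
  [1/9, -8/9, 1/9, 1/9] . pi = 0
  [1/9, 1/3, -2/3, 1/3] . pi = 0
  [1, 1, 1, 1] . pi = 1

Solving yields:
  pi_P = 2/9
  pi_Q = 1/9
  pi_R = 23/81
  pi_S = 31/81

Verification (pi * P):
  2/9*1/9 + 1/9*4/9 + 23/81*2/9 + 31/81*2/9 = 2/9 = pi_P  (ok)
  2/9*1/9 + 1/9*1/9 + 23/81*1/9 + 31/81*1/9 = 1/9 = pi_Q  (ok)
  2/9*1/9 + 1/9*1/3 + 23/81*1/3 + 31/81*1/3 = 23/81 = pi_R  (ok)
  2/9*2/3 + 1/9*1/9 + 23/81*1/3 + 31/81*1/3 = 31/81 = pi_S  (ok)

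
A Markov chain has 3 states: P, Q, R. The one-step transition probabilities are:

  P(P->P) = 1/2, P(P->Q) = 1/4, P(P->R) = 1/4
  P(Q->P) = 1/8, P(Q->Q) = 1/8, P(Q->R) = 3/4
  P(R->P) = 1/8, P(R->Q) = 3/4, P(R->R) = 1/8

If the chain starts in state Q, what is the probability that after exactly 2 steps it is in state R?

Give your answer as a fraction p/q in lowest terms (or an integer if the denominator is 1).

Computing P^2 by repeated multiplication:
P^1 =
  P: [1/2, 1/4, 1/4]
  Q: [1/8, 1/8, 3/4]
  R: [1/8, 3/4, 1/8]
P^2 =
  P: [5/16, 11/32, 11/32]
  Q: [11/64, 39/64, 7/32]
  R: [11/64, 7/32, 39/64]

(P^2)[Q -> R] = 7/32

Answer: 7/32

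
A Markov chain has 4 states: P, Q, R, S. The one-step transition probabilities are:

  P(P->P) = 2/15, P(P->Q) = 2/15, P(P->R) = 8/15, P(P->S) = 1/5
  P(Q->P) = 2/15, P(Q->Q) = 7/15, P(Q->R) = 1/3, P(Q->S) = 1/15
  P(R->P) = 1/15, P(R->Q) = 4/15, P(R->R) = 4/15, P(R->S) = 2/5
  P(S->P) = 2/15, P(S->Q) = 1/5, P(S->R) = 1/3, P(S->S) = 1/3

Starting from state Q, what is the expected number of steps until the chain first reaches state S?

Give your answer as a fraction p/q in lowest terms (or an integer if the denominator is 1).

Answer: 135/26

Derivation:
Let h_i = expected steps to first reach S from state i.
Boundary: h_S = 0.
First-step equations for the other states:
  h_P = 1 + 2/15*h_P + 2/15*h_Q + 8/15*h_R + 1/5*h_S
  h_Q = 1 + 2/15*h_P + 7/15*h_Q + 1/3*h_R + 1/15*h_S
  h_R = 1 + 1/15*h_P + 4/15*h_Q + 4/15*h_R + 2/5*h_S

Substituting h_S = 0 and rearranging gives the linear system (I - Q) h = 1:
  [13/15, -2/15, -8/15] . (h_P, h_Q, h_R) = 1
  [-2/15, 8/15, -1/3] . (h_P, h_Q, h_R) = 1
  [-1/15, -4/15, 11/15] . (h_P, h_Q, h_R) = 1

Solving yields:
  h_P = 490/117
  h_Q = 135/26
  h_R = 425/117

Starting state is Q, so the expected hitting time is h_Q = 135/26.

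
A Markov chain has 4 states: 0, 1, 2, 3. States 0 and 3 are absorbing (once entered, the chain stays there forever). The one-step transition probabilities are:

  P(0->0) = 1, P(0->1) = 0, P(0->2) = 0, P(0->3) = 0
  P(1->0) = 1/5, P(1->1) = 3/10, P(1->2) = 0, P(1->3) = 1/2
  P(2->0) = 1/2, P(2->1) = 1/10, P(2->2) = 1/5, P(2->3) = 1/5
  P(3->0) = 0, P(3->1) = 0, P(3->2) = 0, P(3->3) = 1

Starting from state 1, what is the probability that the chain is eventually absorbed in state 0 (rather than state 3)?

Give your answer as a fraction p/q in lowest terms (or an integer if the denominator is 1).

Let a_i = P(absorbed in 0 | start in state i).
Boundary conditions: a_0 = 1, a_3 = 0.
For each transient state i, a_i = sum_j P(i->j) * a_j:
  a_1 = 1/5*a_0 + 3/10*a_1 + 0*a_2 + 1/2*a_3
  a_2 = 1/2*a_0 + 1/10*a_1 + 1/5*a_2 + 1/5*a_3

Substituting a_0 = 1 and a_3 = 0, rearrange to (I - Q) a = r where r[i] = P(i -> 0):
  [7/10, 0] . (a_1, a_2) = 1/5
  [-1/10, 4/5] . (a_1, a_2) = 1/2

Solving yields:
  a_1 = 2/7
  a_2 = 37/56

Starting state is 1, so the absorption probability is a_1 = 2/7.

Answer: 2/7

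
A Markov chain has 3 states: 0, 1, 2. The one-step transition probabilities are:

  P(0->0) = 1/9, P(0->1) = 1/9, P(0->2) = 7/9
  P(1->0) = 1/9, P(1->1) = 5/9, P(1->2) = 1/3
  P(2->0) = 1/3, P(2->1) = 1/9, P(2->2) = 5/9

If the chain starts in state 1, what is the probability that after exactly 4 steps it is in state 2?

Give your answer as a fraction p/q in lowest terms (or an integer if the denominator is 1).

Answer: 1187/2187

Derivation:
Computing P^4 by repeated multiplication:
P^1 =
  0: [1/9, 1/9, 7/9]
  1: [1/9, 5/9, 1/3]
  2: [1/3, 1/9, 5/9]
P^2 =
  0: [23/81, 13/81, 5/9]
  1: [5/27, 29/81, 37/81]
  2: [19/81, 13/81, 49/81]
P^3 =
  0: [19/81, 133/729, 425/729]
  1: [155/729, 197/729, 377/729]
  2: [179/729, 133/729, 139/243]
P^4 =
  0: [1579/6561, 1261/6561, 3721/6561]
  1: [1483/6561, 1517/6561, 1187/2187]
  2: [521/2187, 1261/6561, 3737/6561]

(P^4)[1 -> 2] = 1187/2187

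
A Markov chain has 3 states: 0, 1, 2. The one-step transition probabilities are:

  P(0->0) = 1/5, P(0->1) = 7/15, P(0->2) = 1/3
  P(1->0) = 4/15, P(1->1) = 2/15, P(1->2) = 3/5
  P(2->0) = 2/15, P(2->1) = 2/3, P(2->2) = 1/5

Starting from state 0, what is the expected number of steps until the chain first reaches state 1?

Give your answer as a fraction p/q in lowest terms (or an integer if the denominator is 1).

Answer: 255/134

Derivation:
Let h_i = expected steps to first reach 1 from state i.
Boundary: h_1 = 0.
First-step equations for the other states:
  h_0 = 1 + 1/5*h_0 + 7/15*h_1 + 1/3*h_2
  h_2 = 1 + 2/15*h_0 + 2/3*h_1 + 1/5*h_2

Substituting h_1 = 0 and rearranging gives the linear system (I - Q) h = 1:
  [4/5, -1/3] . (h_0, h_2) = 1
  [-2/15, 4/5] . (h_0, h_2) = 1

Solving yields:
  h_0 = 255/134
  h_2 = 105/67

Starting state is 0, so the expected hitting time is h_0 = 255/134.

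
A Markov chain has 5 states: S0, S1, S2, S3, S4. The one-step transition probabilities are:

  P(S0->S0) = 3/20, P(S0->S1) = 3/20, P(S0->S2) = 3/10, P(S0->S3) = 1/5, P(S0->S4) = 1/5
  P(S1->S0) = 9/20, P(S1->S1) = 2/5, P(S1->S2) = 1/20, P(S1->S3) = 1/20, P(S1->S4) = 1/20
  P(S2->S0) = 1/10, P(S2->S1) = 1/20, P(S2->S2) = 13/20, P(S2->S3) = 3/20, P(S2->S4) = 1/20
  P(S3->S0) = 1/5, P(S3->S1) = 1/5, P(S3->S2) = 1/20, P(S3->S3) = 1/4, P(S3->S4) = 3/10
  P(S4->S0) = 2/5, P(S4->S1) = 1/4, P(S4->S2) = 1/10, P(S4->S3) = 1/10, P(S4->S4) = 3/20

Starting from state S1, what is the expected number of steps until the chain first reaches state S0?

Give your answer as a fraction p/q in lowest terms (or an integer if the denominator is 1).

Answer: 4508/1703

Derivation:
Let h_i = expected steps to first reach S0 from state i.
Boundary: h_S0 = 0.
First-step equations for the other states:
  h_S1 = 1 + 9/20*h_S0 + 2/5*h_S1 + 1/20*h_S2 + 1/20*h_S3 + 1/20*h_S4
  h_S2 = 1 + 1/10*h_S0 + 1/20*h_S1 + 13/20*h_S2 + 3/20*h_S3 + 1/20*h_S4
  h_S3 = 1 + 1/5*h_S0 + 1/5*h_S1 + 1/20*h_S2 + 1/4*h_S3 + 3/10*h_S4
  h_S4 = 1 + 2/5*h_S0 + 1/4*h_S1 + 1/10*h_S2 + 1/10*h_S3 + 3/20*h_S4

Substituting h_S0 = 0 and rearranging gives the linear system (I - Q) h = 1:
  [3/5, -1/20, -1/20, -1/20] . (h_S1, h_S2, h_S3, h_S4) = 1
  [-1/20, 7/20, -3/20, -1/20] . (h_S1, h_S2, h_S3, h_S4) = 1
  [-1/5, -1/20, 3/4, -3/10] . (h_S1, h_S2, h_S3, h_S4) = 1
  [-1/4, -1/10, -1/10, 17/20] . (h_S1, h_S2, h_S3, h_S4) = 1

Solving yields:
  h_S1 = 4508/1703
  h_S2 = 8850/1703
  h_S3 = 6098/1703
  h_S4 = 5088/1703

Starting state is S1, so the expected hitting time is h_S1 = 4508/1703.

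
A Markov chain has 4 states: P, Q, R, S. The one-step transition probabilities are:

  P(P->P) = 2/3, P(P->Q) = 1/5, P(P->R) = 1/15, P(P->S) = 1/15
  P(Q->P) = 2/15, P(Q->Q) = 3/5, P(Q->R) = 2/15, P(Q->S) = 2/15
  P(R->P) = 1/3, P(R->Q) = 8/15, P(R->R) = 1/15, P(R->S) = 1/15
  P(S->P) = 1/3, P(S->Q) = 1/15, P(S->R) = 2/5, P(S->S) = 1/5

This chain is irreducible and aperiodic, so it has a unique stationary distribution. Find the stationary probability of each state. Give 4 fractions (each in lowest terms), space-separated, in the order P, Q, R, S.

The stationary distribution satisfies pi = pi * P, i.e.:
  pi_P = 2/3*pi_P + 2/15*pi_Q + 1/3*pi_R + 1/3*pi_S
  pi_Q = 1/5*pi_P + 3/5*pi_Q + 8/15*pi_R + 1/15*pi_S
  pi_R = 1/15*pi_P + 2/15*pi_Q + 1/15*pi_R + 2/5*pi_S
  pi_S = 1/15*pi_P + 2/15*pi_Q + 1/15*pi_R + 1/5*pi_S
with normalization: pi_P + pi_Q + pi_R + pi_S = 1.

Using the first 3 balance equations plus normalization, the linear system A*pi = b is:
  [-1/3, 2/15, 1/3, 1/3] . pi = 0
  [1/5, -2/5, 8/15, 1/15] . pi = 0
  [1/15, 2/15, -14/15, 2/5] . pi = 0
  [1, 1, 1, 1] . pi = 1

Solving yields:
  pi_P = 218/565
  pi_Q = 43/113
  pi_R = 72/565
  pi_S = 12/113

Verification (pi * P):
  218/565*2/3 + 43/113*2/15 + 72/565*1/3 + 12/113*1/3 = 218/565 = pi_P  (ok)
  218/565*1/5 + 43/113*3/5 + 72/565*8/15 + 12/113*1/15 = 43/113 = pi_Q  (ok)
  218/565*1/15 + 43/113*2/15 + 72/565*1/15 + 12/113*2/5 = 72/565 = pi_R  (ok)
  218/565*1/15 + 43/113*2/15 + 72/565*1/15 + 12/113*1/5 = 12/113 = pi_S  (ok)

Answer: 218/565 43/113 72/565 12/113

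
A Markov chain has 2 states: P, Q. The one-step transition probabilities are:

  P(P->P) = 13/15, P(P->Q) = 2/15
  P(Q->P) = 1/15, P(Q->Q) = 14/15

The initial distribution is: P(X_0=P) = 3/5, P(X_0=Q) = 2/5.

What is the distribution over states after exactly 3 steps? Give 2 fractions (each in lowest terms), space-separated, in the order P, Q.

Propagating the distribution step by step (d_{t+1} = d_t * P):
d_0 = (P=3/5, Q=2/5)
  d_1[P] = 3/5*13/15 + 2/5*1/15 = 41/75
  d_1[Q] = 3/5*2/15 + 2/5*14/15 = 34/75
d_1 = (P=41/75, Q=34/75)
  d_2[P] = 41/75*13/15 + 34/75*1/15 = 63/125
  d_2[Q] = 41/75*2/15 + 34/75*14/15 = 62/125
d_2 = (P=63/125, Q=62/125)
  d_3[P] = 63/125*13/15 + 62/125*1/15 = 881/1875
  d_3[Q] = 63/125*2/15 + 62/125*14/15 = 994/1875
d_3 = (P=881/1875, Q=994/1875)

Answer: 881/1875 994/1875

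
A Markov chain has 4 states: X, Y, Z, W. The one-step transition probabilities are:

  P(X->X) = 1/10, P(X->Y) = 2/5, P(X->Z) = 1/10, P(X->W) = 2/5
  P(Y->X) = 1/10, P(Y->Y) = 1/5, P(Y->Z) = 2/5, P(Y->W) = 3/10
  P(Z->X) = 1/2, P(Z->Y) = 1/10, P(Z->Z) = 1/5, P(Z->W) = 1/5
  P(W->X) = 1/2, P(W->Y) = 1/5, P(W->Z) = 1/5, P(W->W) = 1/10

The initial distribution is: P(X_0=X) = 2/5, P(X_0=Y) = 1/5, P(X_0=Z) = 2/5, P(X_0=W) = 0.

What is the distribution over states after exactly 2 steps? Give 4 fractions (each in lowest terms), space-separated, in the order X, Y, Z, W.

Propagating the distribution step by step (d_{t+1} = d_t * P):
d_0 = (X=2/5, Y=1/5, Z=2/5, W=0)
  d_1[X] = 2/5*1/10 + 1/5*1/10 + 2/5*1/2 + 0*1/2 = 13/50
  d_1[Y] = 2/5*2/5 + 1/5*1/5 + 2/5*1/10 + 0*1/5 = 6/25
  d_1[Z] = 2/5*1/10 + 1/5*2/5 + 2/5*1/5 + 0*1/5 = 1/5
  d_1[W] = 2/5*2/5 + 1/5*3/10 + 2/5*1/5 + 0*1/10 = 3/10
d_1 = (X=13/50, Y=6/25, Z=1/5, W=3/10)
  d_2[X] = 13/50*1/10 + 6/25*1/10 + 1/5*1/2 + 3/10*1/2 = 3/10
  d_2[Y] = 13/50*2/5 + 6/25*1/5 + 1/5*1/10 + 3/10*1/5 = 29/125
  d_2[Z] = 13/50*1/10 + 6/25*2/5 + 1/5*1/5 + 3/10*1/5 = 111/500
  d_2[W] = 13/50*2/5 + 6/25*3/10 + 1/5*1/5 + 3/10*1/10 = 123/500
d_2 = (X=3/10, Y=29/125, Z=111/500, W=123/500)

Answer: 3/10 29/125 111/500 123/500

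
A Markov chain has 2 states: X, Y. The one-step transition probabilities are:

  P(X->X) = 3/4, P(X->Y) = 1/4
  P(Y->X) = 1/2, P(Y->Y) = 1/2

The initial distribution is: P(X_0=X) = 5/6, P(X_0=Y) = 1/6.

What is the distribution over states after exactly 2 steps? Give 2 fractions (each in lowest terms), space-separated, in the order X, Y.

Propagating the distribution step by step (d_{t+1} = d_t * P):
d_0 = (X=5/6, Y=1/6)
  d_1[X] = 5/6*3/4 + 1/6*1/2 = 17/24
  d_1[Y] = 5/6*1/4 + 1/6*1/2 = 7/24
d_1 = (X=17/24, Y=7/24)
  d_2[X] = 17/24*3/4 + 7/24*1/2 = 65/96
  d_2[Y] = 17/24*1/4 + 7/24*1/2 = 31/96
d_2 = (X=65/96, Y=31/96)

Answer: 65/96 31/96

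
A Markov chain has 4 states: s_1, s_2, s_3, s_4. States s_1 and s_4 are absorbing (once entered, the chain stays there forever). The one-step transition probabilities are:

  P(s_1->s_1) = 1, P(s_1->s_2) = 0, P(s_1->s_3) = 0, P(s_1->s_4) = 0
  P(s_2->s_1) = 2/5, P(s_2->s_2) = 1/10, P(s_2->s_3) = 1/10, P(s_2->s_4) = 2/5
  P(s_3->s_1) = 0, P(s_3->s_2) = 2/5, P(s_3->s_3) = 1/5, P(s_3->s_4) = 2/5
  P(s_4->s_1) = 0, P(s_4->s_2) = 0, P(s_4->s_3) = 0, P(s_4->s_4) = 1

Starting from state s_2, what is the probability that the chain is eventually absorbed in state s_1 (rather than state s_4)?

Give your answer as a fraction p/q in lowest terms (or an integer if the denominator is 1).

Let a_i = P(absorbed in s_1 | start in state i).
Boundary conditions: a_s_1 = 1, a_s_4 = 0.
For each transient state i, a_i = sum_j P(i->j) * a_j:
  a_s_2 = 2/5*a_s_1 + 1/10*a_s_2 + 1/10*a_s_3 + 2/5*a_s_4
  a_s_3 = 0*a_s_1 + 2/5*a_s_2 + 1/5*a_s_3 + 2/5*a_s_4

Substituting a_s_1 = 1 and a_s_4 = 0, rearrange to (I - Q) a = r where r[i] = P(i -> s_1):
  [9/10, -1/10] . (a_s_2, a_s_3) = 2/5
  [-2/5, 4/5] . (a_s_2, a_s_3) = 0

Solving yields:
  a_s_2 = 8/17
  a_s_3 = 4/17

Starting state is s_2, so the absorption probability is a_s_2 = 8/17.

Answer: 8/17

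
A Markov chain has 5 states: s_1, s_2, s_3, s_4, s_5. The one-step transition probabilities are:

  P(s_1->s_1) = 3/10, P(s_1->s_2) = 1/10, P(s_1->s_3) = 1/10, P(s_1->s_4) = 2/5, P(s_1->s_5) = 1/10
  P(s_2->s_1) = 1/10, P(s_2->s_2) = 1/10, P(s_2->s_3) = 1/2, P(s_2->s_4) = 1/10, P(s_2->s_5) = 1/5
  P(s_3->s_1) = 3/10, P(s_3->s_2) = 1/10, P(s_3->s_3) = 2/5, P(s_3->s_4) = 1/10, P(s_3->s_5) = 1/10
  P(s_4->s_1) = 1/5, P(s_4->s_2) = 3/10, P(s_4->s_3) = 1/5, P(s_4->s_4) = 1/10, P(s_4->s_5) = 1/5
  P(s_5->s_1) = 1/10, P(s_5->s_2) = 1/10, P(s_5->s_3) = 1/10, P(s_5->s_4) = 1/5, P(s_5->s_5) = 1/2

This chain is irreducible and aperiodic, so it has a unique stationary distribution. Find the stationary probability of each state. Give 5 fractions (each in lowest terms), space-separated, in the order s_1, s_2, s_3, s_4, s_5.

Answer: 1303/6204 425/3102 128/517 287/1551 1367/6204

Derivation:
The stationary distribution satisfies pi = pi * P, i.e.:
  pi_s_1 = 3/10*pi_s_1 + 1/10*pi_s_2 + 3/10*pi_s_3 + 1/5*pi_s_4 + 1/10*pi_s_5
  pi_s_2 = 1/10*pi_s_1 + 1/10*pi_s_2 + 1/10*pi_s_3 + 3/10*pi_s_4 + 1/10*pi_s_5
  pi_s_3 = 1/10*pi_s_1 + 1/2*pi_s_2 + 2/5*pi_s_3 + 1/5*pi_s_4 + 1/10*pi_s_5
  pi_s_4 = 2/5*pi_s_1 + 1/10*pi_s_2 + 1/10*pi_s_3 + 1/10*pi_s_4 + 1/5*pi_s_5
  pi_s_5 = 1/10*pi_s_1 + 1/5*pi_s_2 + 1/10*pi_s_3 + 1/5*pi_s_4 + 1/2*pi_s_5
with normalization: pi_s_1 + pi_s_2 + pi_s_3 + pi_s_4 + pi_s_5 = 1.

Using the first 4 balance equations plus normalization, the linear system A*pi = b is:
  [-7/10, 1/10, 3/10, 1/5, 1/10] . pi = 0
  [1/10, -9/10, 1/10, 3/10, 1/10] . pi = 0
  [1/10, 1/2, -3/5, 1/5, 1/10] . pi = 0
  [2/5, 1/10, 1/10, -9/10, 1/5] . pi = 0
  [1, 1, 1, 1, 1] . pi = 1

Solving yields:
  pi_s_1 = 1303/6204
  pi_s_2 = 425/3102
  pi_s_3 = 128/517
  pi_s_4 = 287/1551
  pi_s_5 = 1367/6204

Verification (pi * P):
  1303/6204*3/10 + 425/3102*1/10 + 128/517*3/10 + 287/1551*1/5 + 1367/6204*1/10 = 1303/6204 = pi_s_1  (ok)
  1303/6204*1/10 + 425/3102*1/10 + 128/517*1/10 + 287/1551*3/10 + 1367/6204*1/10 = 425/3102 = pi_s_2  (ok)
  1303/6204*1/10 + 425/3102*1/2 + 128/517*2/5 + 287/1551*1/5 + 1367/6204*1/10 = 128/517 = pi_s_3  (ok)
  1303/6204*2/5 + 425/3102*1/10 + 128/517*1/10 + 287/1551*1/10 + 1367/6204*1/5 = 287/1551 = pi_s_4  (ok)
  1303/6204*1/10 + 425/3102*1/5 + 128/517*1/10 + 287/1551*1/5 + 1367/6204*1/2 = 1367/6204 = pi_s_5  (ok)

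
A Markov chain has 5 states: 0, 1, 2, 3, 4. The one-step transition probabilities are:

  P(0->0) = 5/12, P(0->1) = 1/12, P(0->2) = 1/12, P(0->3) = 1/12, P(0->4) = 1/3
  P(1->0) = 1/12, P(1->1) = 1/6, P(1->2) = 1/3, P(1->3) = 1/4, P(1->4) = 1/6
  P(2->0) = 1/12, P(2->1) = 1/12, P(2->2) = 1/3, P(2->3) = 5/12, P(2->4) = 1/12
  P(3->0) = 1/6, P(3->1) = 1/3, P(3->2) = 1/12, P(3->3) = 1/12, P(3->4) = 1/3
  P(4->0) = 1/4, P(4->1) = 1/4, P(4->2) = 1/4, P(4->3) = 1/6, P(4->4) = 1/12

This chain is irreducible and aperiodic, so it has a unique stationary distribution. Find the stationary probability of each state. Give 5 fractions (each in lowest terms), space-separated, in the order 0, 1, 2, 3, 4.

Answer: 3602/18003 1094/6001 1297/6001 3643/18003 1195/6001

Derivation:
The stationary distribution satisfies pi = pi * P, i.e.:
  pi_0 = 5/12*pi_0 + 1/12*pi_1 + 1/12*pi_2 + 1/6*pi_3 + 1/4*pi_4
  pi_1 = 1/12*pi_0 + 1/6*pi_1 + 1/12*pi_2 + 1/3*pi_3 + 1/4*pi_4
  pi_2 = 1/12*pi_0 + 1/3*pi_1 + 1/3*pi_2 + 1/12*pi_3 + 1/4*pi_4
  pi_3 = 1/12*pi_0 + 1/4*pi_1 + 5/12*pi_2 + 1/12*pi_3 + 1/6*pi_4
  pi_4 = 1/3*pi_0 + 1/6*pi_1 + 1/12*pi_2 + 1/3*pi_3 + 1/12*pi_4
with normalization: pi_0 + pi_1 + pi_2 + pi_3 + pi_4 = 1.

Using the first 4 balance equations plus normalization, the linear system A*pi = b is:
  [-7/12, 1/12, 1/12, 1/6, 1/4] . pi = 0
  [1/12, -5/6, 1/12, 1/3, 1/4] . pi = 0
  [1/12, 1/3, -2/3, 1/12, 1/4] . pi = 0
  [1/12, 1/4, 5/12, -11/12, 1/6] . pi = 0
  [1, 1, 1, 1, 1] . pi = 1

Solving yields:
  pi_0 = 3602/18003
  pi_1 = 1094/6001
  pi_2 = 1297/6001
  pi_3 = 3643/18003
  pi_4 = 1195/6001

Verification (pi * P):
  3602/18003*5/12 + 1094/6001*1/12 + 1297/6001*1/12 + 3643/18003*1/6 + 1195/6001*1/4 = 3602/18003 = pi_0  (ok)
  3602/18003*1/12 + 1094/6001*1/6 + 1297/6001*1/12 + 3643/18003*1/3 + 1195/6001*1/4 = 1094/6001 = pi_1  (ok)
  3602/18003*1/12 + 1094/6001*1/3 + 1297/6001*1/3 + 3643/18003*1/12 + 1195/6001*1/4 = 1297/6001 = pi_2  (ok)
  3602/18003*1/12 + 1094/6001*1/4 + 1297/6001*5/12 + 3643/18003*1/12 + 1195/6001*1/6 = 3643/18003 = pi_3  (ok)
  3602/18003*1/3 + 1094/6001*1/6 + 1297/6001*1/12 + 3643/18003*1/3 + 1195/6001*1/12 = 1195/6001 = pi_4  (ok)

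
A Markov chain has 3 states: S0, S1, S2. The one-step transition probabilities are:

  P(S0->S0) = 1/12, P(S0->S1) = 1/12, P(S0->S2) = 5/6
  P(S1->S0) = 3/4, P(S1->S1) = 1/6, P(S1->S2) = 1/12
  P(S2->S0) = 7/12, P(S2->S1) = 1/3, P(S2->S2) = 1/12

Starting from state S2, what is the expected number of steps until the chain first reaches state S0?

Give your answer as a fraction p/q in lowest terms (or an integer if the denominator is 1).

Answer: 84/53

Derivation:
Let h_i = expected steps to first reach S0 from state i.
Boundary: h_S0 = 0.
First-step equations for the other states:
  h_S1 = 1 + 3/4*h_S0 + 1/6*h_S1 + 1/12*h_S2
  h_S2 = 1 + 7/12*h_S0 + 1/3*h_S1 + 1/12*h_S2

Substituting h_S0 = 0 and rearranging gives the linear system (I - Q) h = 1:
  [5/6, -1/12] . (h_S1, h_S2) = 1
  [-1/3, 11/12] . (h_S1, h_S2) = 1

Solving yields:
  h_S1 = 72/53
  h_S2 = 84/53

Starting state is S2, so the expected hitting time is h_S2 = 84/53.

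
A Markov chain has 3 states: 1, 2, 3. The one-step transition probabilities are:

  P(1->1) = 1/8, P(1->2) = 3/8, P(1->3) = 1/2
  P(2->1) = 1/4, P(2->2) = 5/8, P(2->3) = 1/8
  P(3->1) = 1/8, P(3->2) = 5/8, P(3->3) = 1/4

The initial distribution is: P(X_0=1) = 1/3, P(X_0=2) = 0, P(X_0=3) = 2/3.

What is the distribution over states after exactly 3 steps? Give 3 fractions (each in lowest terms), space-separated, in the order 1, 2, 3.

Propagating the distribution step by step (d_{t+1} = d_t * P):
d_0 = (1=1/3, 2=0, 3=2/3)
  d_1[1] = 1/3*1/8 + 0*1/4 + 2/3*1/8 = 1/8
  d_1[2] = 1/3*3/8 + 0*5/8 + 2/3*5/8 = 13/24
  d_1[3] = 1/3*1/2 + 0*1/8 + 2/3*1/4 = 1/3
d_1 = (1=1/8, 2=13/24, 3=1/3)
  d_2[1] = 1/8*1/8 + 13/24*1/4 + 1/3*1/8 = 37/192
  d_2[2] = 1/8*3/8 + 13/24*5/8 + 1/3*5/8 = 19/32
  d_2[3] = 1/8*1/2 + 13/24*1/8 + 1/3*1/4 = 41/192
d_2 = (1=37/192, 2=19/32, 3=41/192)
  d_3[1] = 37/192*1/8 + 19/32*1/4 + 41/192*1/8 = 51/256
  d_3[2] = 37/192*3/8 + 19/32*5/8 + 41/192*5/8 = 443/768
  d_3[3] = 37/192*1/2 + 19/32*1/8 + 41/192*1/4 = 43/192
d_3 = (1=51/256, 2=443/768, 3=43/192)

Answer: 51/256 443/768 43/192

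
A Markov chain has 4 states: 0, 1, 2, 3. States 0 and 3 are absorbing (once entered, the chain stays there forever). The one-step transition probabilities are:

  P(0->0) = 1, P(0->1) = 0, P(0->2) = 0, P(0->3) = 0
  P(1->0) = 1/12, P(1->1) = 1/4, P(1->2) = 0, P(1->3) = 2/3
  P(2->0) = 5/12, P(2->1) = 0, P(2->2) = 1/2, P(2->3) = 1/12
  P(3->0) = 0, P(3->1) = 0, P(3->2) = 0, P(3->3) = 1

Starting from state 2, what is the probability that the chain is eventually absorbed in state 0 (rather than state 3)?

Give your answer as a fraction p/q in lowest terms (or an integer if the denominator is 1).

Let a_i = P(absorbed in 0 | start in state i).
Boundary conditions: a_0 = 1, a_3 = 0.
For each transient state i, a_i = sum_j P(i->j) * a_j:
  a_1 = 1/12*a_0 + 1/4*a_1 + 0*a_2 + 2/3*a_3
  a_2 = 5/12*a_0 + 0*a_1 + 1/2*a_2 + 1/12*a_3

Substituting a_0 = 1 and a_3 = 0, rearrange to (I - Q) a = r where r[i] = P(i -> 0):
  [3/4, 0] . (a_1, a_2) = 1/12
  [0, 1/2] . (a_1, a_2) = 5/12

Solving yields:
  a_1 = 1/9
  a_2 = 5/6

Starting state is 2, so the absorption probability is a_2 = 5/6.

Answer: 5/6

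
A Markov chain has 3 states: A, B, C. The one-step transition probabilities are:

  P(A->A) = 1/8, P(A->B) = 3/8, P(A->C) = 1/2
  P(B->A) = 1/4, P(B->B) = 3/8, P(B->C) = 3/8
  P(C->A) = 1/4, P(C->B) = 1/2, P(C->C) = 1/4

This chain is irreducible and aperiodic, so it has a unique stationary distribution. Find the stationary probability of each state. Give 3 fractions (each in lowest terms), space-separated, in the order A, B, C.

The stationary distribution satisfies pi = pi * P, i.e.:
  pi_A = 1/8*pi_A + 1/4*pi_B + 1/4*pi_C
  pi_B = 3/8*pi_A + 3/8*pi_B + 1/2*pi_C
  pi_C = 1/2*pi_A + 3/8*pi_B + 1/4*pi_C
with normalization: pi_A + pi_B + pi_C = 1.

Using the first 2 balance equations plus normalization, the linear system A*pi = b is:
  [-7/8, 1/4, 1/4] . pi = 0
  [3/8, -5/8, 1/2] . pi = 0
  [1, 1, 1] . pi = 1

Solving yields:
  pi_A = 2/9
  pi_B = 34/81
  pi_C = 29/81

Verification (pi * P):
  2/9*1/8 + 34/81*1/4 + 29/81*1/4 = 2/9 = pi_A  (ok)
  2/9*3/8 + 34/81*3/8 + 29/81*1/2 = 34/81 = pi_B  (ok)
  2/9*1/2 + 34/81*3/8 + 29/81*1/4 = 29/81 = pi_C  (ok)

Answer: 2/9 34/81 29/81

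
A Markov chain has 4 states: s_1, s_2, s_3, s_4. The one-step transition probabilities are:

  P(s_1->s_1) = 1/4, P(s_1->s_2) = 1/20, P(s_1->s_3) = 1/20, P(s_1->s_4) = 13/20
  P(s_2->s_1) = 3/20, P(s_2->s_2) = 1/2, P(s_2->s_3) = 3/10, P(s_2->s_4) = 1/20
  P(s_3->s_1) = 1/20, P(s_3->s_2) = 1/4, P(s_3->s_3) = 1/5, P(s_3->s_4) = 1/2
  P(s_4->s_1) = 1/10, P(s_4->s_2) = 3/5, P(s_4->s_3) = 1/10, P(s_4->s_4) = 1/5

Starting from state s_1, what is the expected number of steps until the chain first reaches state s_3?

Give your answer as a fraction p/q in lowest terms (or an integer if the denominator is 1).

Answer: 4510/721

Derivation:
Let h_i = expected steps to first reach s_3 from state i.
Boundary: h_s_3 = 0.
First-step equations for the other states:
  h_s_1 = 1 + 1/4*h_s_1 + 1/20*h_s_2 + 1/20*h_s_3 + 13/20*h_s_4
  h_s_2 = 1 + 3/20*h_s_1 + 1/2*h_s_2 + 3/10*h_s_3 + 1/20*h_s_4
  h_s_4 = 1 + 1/10*h_s_1 + 3/5*h_s_2 + 1/10*h_s_3 + 1/5*h_s_4

Substituting h_s_3 = 0 and rearranging gives the linear system (I - Q) h = 1:
  [3/4, -1/20, -13/20] . (h_s_1, h_s_2, h_s_4) = 1
  [-3/20, 1/2, -1/20] . (h_s_1, h_s_2, h_s_4) = 1
  [-1/10, -3/5, 4/5] . (h_s_1, h_s_2, h_s_4) = 1

Solving yields:
  h_s_1 = 4510/721
  h_s_2 = 3180/721
  h_s_4 = 550/103

Starting state is s_1, so the expected hitting time is h_s_1 = 4510/721.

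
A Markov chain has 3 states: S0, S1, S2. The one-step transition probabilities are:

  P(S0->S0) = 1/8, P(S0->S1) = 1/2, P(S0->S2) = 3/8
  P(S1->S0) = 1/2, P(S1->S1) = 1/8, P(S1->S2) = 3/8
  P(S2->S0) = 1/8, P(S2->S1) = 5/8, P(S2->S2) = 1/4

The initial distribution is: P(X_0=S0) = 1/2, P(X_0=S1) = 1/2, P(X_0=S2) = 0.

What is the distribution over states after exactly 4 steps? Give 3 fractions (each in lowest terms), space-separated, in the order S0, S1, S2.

Answer: 2191/8192 3271/8192 1365/4096

Derivation:
Propagating the distribution step by step (d_{t+1} = d_t * P):
d_0 = (S0=1/2, S1=1/2, S2=0)
  d_1[S0] = 1/2*1/8 + 1/2*1/2 + 0*1/8 = 5/16
  d_1[S1] = 1/2*1/2 + 1/2*1/8 + 0*5/8 = 5/16
  d_1[S2] = 1/2*3/8 + 1/2*3/8 + 0*1/4 = 3/8
d_1 = (S0=5/16, S1=5/16, S2=3/8)
  d_2[S0] = 5/16*1/8 + 5/16*1/2 + 3/8*1/8 = 31/128
  d_2[S1] = 5/16*1/2 + 5/16*1/8 + 3/8*5/8 = 55/128
  d_2[S2] = 5/16*3/8 + 5/16*3/8 + 3/8*1/4 = 21/64
d_2 = (S0=31/128, S1=55/128, S2=21/64)
  d_3[S0] = 31/128*1/8 + 55/128*1/2 + 21/64*1/8 = 293/1024
  d_3[S1] = 31/128*1/2 + 55/128*1/8 + 21/64*5/8 = 389/1024
  d_3[S2] = 31/128*3/8 + 55/128*3/8 + 21/64*1/4 = 171/512
d_3 = (S0=293/1024, S1=389/1024, S2=171/512)
  d_4[S0] = 293/1024*1/8 + 389/1024*1/2 + 171/512*1/8 = 2191/8192
  d_4[S1] = 293/1024*1/2 + 389/1024*1/8 + 171/512*5/8 = 3271/8192
  d_4[S2] = 293/1024*3/8 + 389/1024*3/8 + 171/512*1/4 = 1365/4096
d_4 = (S0=2191/8192, S1=3271/8192, S2=1365/4096)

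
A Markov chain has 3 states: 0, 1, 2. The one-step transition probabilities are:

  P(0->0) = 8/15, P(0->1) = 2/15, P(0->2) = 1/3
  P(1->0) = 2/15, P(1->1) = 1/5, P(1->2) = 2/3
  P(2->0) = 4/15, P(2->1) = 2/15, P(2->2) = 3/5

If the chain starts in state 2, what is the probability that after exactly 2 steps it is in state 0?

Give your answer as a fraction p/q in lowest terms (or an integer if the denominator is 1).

Answer: 8/25

Derivation:
Computing P^2 by repeated multiplication:
P^1 =
  0: [8/15, 2/15, 1/3]
  1: [2/15, 1/5, 2/3]
  2: [4/15, 2/15, 3/5]
P^2 =
  0: [88/225, 32/225, 7/15]
  1: [62/225, 11/75, 26/45]
  2: [8/25, 32/225, 121/225]

(P^2)[2 -> 0] = 8/25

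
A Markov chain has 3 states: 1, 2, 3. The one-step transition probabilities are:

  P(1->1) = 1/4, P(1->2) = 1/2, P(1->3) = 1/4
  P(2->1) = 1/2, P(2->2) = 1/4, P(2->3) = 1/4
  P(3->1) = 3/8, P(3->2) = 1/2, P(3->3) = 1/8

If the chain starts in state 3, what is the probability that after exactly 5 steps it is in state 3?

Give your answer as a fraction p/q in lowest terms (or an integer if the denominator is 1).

Answer: 7281/32768

Derivation:
Computing P^5 by repeated multiplication:
P^1 =
  1: [1/4, 1/2, 1/4]
  2: [1/2, 1/4, 1/4]
  3: [3/8, 1/2, 1/8]
P^2 =
  1: [13/32, 3/8, 7/32]
  2: [11/32, 7/16, 7/32]
  3: [25/64, 3/8, 15/64]
P^3 =
  1: [95/256, 13/32, 57/256]
  2: [99/256, 25/64, 57/256]
  3: [191/512, 13/32, 113/512]
P^4 =
  1: [777/2048, 51/128, 455/2048]
  2: [769/2048, 103/256, 455/2048]
  3: [1553/4096, 51/128, 911/4096]
P^5 =
  1: [6183/16384, 205/512, 3641/16384]
  2: [6199/16384, 409/1024, 3641/16384]
  3: [12367/32768, 205/512, 7281/32768]

(P^5)[3 -> 3] = 7281/32768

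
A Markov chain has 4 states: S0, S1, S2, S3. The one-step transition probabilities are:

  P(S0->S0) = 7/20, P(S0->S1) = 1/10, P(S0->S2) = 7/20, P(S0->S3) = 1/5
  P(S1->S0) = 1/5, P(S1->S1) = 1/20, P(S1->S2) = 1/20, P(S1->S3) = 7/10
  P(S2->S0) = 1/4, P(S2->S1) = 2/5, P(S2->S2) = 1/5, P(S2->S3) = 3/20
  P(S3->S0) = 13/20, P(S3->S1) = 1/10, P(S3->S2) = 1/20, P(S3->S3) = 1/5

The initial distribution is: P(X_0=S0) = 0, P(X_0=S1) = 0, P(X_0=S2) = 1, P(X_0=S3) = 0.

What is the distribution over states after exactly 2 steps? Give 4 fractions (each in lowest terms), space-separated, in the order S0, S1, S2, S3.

Answer: 63/200 7/50 31/200 39/100

Derivation:
Propagating the distribution step by step (d_{t+1} = d_t * P):
d_0 = (S0=0, S1=0, S2=1, S3=0)
  d_1[S0] = 0*7/20 + 0*1/5 + 1*1/4 + 0*13/20 = 1/4
  d_1[S1] = 0*1/10 + 0*1/20 + 1*2/5 + 0*1/10 = 2/5
  d_1[S2] = 0*7/20 + 0*1/20 + 1*1/5 + 0*1/20 = 1/5
  d_1[S3] = 0*1/5 + 0*7/10 + 1*3/20 + 0*1/5 = 3/20
d_1 = (S0=1/4, S1=2/5, S2=1/5, S3=3/20)
  d_2[S0] = 1/4*7/20 + 2/5*1/5 + 1/5*1/4 + 3/20*13/20 = 63/200
  d_2[S1] = 1/4*1/10 + 2/5*1/20 + 1/5*2/5 + 3/20*1/10 = 7/50
  d_2[S2] = 1/4*7/20 + 2/5*1/20 + 1/5*1/5 + 3/20*1/20 = 31/200
  d_2[S3] = 1/4*1/5 + 2/5*7/10 + 1/5*3/20 + 3/20*1/5 = 39/100
d_2 = (S0=63/200, S1=7/50, S2=31/200, S3=39/100)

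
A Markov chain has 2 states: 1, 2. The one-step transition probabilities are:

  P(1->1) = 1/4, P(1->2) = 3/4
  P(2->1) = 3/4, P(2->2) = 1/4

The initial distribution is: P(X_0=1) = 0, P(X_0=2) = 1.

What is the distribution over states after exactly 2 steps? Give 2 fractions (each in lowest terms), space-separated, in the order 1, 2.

Propagating the distribution step by step (d_{t+1} = d_t * P):
d_0 = (1=0, 2=1)
  d_1[1] = 0*1/4 + 1*3/4 = 3/4
  d_1[2] = 0*3/4 + 1*1/4 = 1/4
d_1 = (1=3/4, 2=1/4)
  d_2[1] = 3/4*1/4 + 1/4*3/4 = 3/8
  d_2[2] = 3/4*3/4 + 1/4*1/4 = 5/8
d_2 = (1=3/8, 2=5/8)

Answer: 3/8 5/8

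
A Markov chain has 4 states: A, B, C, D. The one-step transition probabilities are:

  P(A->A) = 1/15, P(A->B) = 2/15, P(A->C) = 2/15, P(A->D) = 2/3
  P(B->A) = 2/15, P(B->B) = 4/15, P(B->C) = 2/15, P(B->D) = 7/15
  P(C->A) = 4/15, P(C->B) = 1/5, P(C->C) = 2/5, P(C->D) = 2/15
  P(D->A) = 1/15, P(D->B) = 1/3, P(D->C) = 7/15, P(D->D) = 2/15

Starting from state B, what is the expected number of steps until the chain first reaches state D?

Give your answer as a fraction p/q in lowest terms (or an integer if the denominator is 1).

Let h_i = expected steps to first reach D from state i.
Boundary: h_D = 0.
First-step equations for the other states:
  h_A = 1 + 1/15*h_A + 2/15*h_B + 2/15*h_C + 2/3*h_D
  h_B = 1 + 2/15*h_A + 4/15*h_B + 2/15*h_C + 7/15*h_D
  h_C = 1 + 4/15*h_A + 1/5*h_B + 2/5*h_C + 2/15*h_D

Substituting h_D = 0 and rearranging gives the linear system (I - Q) h = 1:
  [14/15, -2/15, -2/15] . (h_A, h_B, h_C) = 1
  [-2/15, 11/15, -2/15] . (h_A, h_B, h_C) = 1
  [-4/15, -1/5, 3/5] . (h_A, h_B, h_C) = 1

Solving yields:
  h_A = 429/230
  h_B = 264/115
  h_C = 75/23

Starting state is B, so the expected hitting time is h_B = 264/115.

Answer: 264/115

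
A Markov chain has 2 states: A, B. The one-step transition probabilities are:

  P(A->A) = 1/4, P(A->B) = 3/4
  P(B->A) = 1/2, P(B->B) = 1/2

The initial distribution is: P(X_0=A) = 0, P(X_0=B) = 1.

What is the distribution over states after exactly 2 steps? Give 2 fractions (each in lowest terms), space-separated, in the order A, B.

Answer: 3/8 5/8

Derivation:
Propagating the distribution step by step (d_{t+1} = d_t * P):
d_0 = (A=0, B=1)
  d_1[A] = 0*1/4 + 1*1/2 = 1/2
  d_1[B] = 0*3/4 + 1*1/2 = 1/2
d_1 = (A=1/2, B=1/2)
  d_2[A] = 1/2*1/4 + 1/2*1/2 = 3/8
  d_2[B] = 1/2*3/4 + 1/2*1/2 = 5/8
d_2 = (A=3/8, B=5/8)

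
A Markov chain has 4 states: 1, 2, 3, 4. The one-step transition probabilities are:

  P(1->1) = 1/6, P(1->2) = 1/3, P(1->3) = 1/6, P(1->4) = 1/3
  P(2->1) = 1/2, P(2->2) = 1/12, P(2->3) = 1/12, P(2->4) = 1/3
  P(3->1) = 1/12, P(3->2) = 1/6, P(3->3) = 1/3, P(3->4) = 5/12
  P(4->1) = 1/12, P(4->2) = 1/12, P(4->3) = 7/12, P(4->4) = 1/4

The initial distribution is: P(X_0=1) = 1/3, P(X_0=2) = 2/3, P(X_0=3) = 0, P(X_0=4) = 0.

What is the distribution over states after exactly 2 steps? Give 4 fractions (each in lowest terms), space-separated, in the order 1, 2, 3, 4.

Propagating the distribution step by step (d_{t+1} = d_t * P):
d_0 = (1=1/3, 2=2/3, 3=0, 4=0)
  d_1[1] = 1/3*1/6 + 2/3*1/2 + 0*1/12 + 0*1/12 = 7/18
  d_1[2] = 1/3*1/3 + 2/3*1/12 + 0*1/6 + 0*1/12 = 1/6
  d_1[3] = 1/3*1/6 + 2/3*1/12 + 0*1/3 + 0*7/12 = 1/9
  d_1[4] = 1/3*1/3 + 2/3*1/3 + 0*5/12 + 0*1/4 = 1/3
d_1 = (1=7/18, 2=1/6, 3=1/9, 4=1/3)
  d_2[1] = 7/18*1/6 + 1/6*1/2 + 1/9*1/12 + 1/3*1/12 = 5/27
  d_2[2] = 7/18*1/3 + 1/6*1/12 + 1/9*1/6 + 1/3*1/12 = 41/216
  d_2[3] = 7/18*1/6 + 1/6*1/12 + 1/9*1/3 + 1/3*7/12 = 67/216
  d_2[4] = 7/18*1/3 + 1/6*1/3 + 1/9*5/12 + 1/3*1/4 = 17/54
d_2 = (1=5/27, 2=41/216, 3=67/216, 4=17/54)

Answer: 5/27 41/216 67/216 17/54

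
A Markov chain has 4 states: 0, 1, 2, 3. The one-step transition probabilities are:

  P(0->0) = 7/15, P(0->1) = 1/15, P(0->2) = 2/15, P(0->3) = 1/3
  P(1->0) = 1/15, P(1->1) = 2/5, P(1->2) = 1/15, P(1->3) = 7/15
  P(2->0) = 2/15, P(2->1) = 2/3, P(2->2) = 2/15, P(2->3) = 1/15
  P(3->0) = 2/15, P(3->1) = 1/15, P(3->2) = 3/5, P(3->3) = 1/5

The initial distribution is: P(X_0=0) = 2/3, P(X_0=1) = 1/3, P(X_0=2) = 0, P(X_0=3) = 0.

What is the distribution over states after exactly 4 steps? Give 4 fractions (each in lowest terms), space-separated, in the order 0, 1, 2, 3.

Propagating the distribution step by step (d_{t+1} = d_t * P):
d_0 = (0=2/3, 1=1/3, 2=0, 3=0)
  d_1[0] = 2/3*7/15 + 1/3*1/15 + 0*2/15 + 0*2/15 = 1/3
  d_1[1] = 2/3*1/15 + 1/3*2/5 + 0*2/3 + 0*1/15 = 8/45
  d_1[2] = 2/3*2/15 + 1/3*1/15 + 0*2/15 + 0*3/5 = 1/9
  d_1[3] = 2/3*1/3 + 1/3*7/15 + 0*1/15 + 0*1/5 = 17/45
d_1 = (0=1/3, 1=8/45, 2=1/9, 3=17/45)
  d_2[0] = 1/3*7/15 + 8/45*1/15 + 1/9*2/15 + 17/45*2/15 = 157/675
  d_2[1] = 1/3*1/15 + 8/45*2/5 + 1/9*2/3 + 17/45*1/15 = 26/135
  d_2[2] = 1/3*2/15 + 8/45*1/15 + 1/9*2/15 + 17/45*3/5 = 67/225
  d_2[3] = 1/3*1/3 + 8/45*7/15 + 1/9*1/15 + 17/45*1/5 = 187/675
d_2 = (0=157/675, 1=26/135, 2=67/225, 3=187/675)
  d_3[0] = 157/675*7/15 + 26/135*1/15 + 67/225*2/15 + 187/675*2/15 = 401/2025
  d_3[1] = 157/675*1/15 + 26/135*2/5 + 67/225*2/3 + 187/675*1/15 = 3134/10125
  d_3[2] = 157/675*2/15 + 26/135*1/15 + 67/225*2/15 + 187/675*3/5 = 281/1125
  d_3[3] = 157/675*1/3 + 26/135*7/15 + 67/225*1/15 + 187/675*1/5 = 91/375
d_3 = (0=401/2025, 1=3134/10125, 2=281/1125, 3=91/375)
  d_4[0] = 401/2025*7/15 + 3134/10125*1/15 + 281/1125*2/15 + 91/375*2/15 = 9047/50625
  d_4[1] = 401/2025*1/15 + 3134/10125*2/5 + 281/1125*2/3 + 91/375*1/15 = 48556/151875
  d_4[2] = 401/2025*2/15 + 3134/10125*1/15 + 281/1125*2/15 + 91/375*3/5 = 6863/30375
  d_4[3] = 401/2025*1/3 + 3134/10125*7/15 + 281/1125*1/15 + 91/375*1/5 = 41863/151875
d_4 = (0=9047/50625, 1=48556/151875, 2=6863/30375, 3=41863/151875)

Answer: 9047/50625 48556/151875 6863/30375 41863/151875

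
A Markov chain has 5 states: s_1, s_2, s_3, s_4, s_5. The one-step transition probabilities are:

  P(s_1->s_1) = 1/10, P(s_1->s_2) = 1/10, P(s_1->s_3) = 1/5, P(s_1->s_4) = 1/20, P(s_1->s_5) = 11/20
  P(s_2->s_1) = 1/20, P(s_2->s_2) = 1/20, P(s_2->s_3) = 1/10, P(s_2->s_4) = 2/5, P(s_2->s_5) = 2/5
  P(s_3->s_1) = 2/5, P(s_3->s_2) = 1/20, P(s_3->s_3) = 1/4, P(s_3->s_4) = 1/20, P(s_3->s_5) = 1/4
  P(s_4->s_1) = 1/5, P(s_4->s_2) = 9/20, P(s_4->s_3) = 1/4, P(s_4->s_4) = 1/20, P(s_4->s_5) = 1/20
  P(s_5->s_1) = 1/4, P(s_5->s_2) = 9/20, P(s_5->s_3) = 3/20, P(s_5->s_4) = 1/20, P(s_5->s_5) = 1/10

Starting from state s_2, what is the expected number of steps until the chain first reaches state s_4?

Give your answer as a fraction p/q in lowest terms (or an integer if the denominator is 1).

Let h_i = expected steps to first reach s_4 from state i.
Boundary: h_s_4 = 0.
First-step equations for the other states:
  h_s_1 = 1 + 1/10*h_s_1 + 1/10*h_s_2 + 1/5*h_s_3 + 1/20*h_s_4 + 11/20*h_s_5
  h_s_2 = 1 + 1/20*h_s_1 + 1/20*h_s_2 + 1/10*h_s_3 + 2/5*h_s_4 + 2/5*h_s_5
  h_s_3 = 1 + 2/5*h_s_1 + 1/20*h_s_2 + 1/4*h_s_3 + 1/20*h_s_4 + 1/4*h_s_5
  h_s_5 = 1 + 1/4*h_s_1 + 9/20*h_s_2 + 3/20*h_s_3 + 1/20*h_s_4 + 1/10*h_s_5

Substituting h_s_4 = 0 and rearranging gives the linear system (I - Q) h = 1:
  [9/10, -1/10, -1/5, -11/20] . (h_s_1, h_s_2, h_s_3, h_s_5) = 1
  [-1/20, 19/20, -1/10, -2/5] . (h_s_1, h_s_2, h_s_3, h_s_5) = 1
  [-2/5, -1/20, 3/4, -1/4] . (h_s_1, h_s_2, h_s_3, h_s_5) = 1
  [-1/4, -9/20, -3/20, 9/10] . (h_s_1, h_s_2, h_s_3, h_s_5) = 1

Solving yields:
  h_s_1 = 46820/5533
  h_s_2 = 31560/5533
  h_s_3 = 48808/5533
  h_s_5 = 43068/5533

Starting state is s_2, so the expected hitting time is h_s_2 = 31560/5533.

Answer: 31560/5533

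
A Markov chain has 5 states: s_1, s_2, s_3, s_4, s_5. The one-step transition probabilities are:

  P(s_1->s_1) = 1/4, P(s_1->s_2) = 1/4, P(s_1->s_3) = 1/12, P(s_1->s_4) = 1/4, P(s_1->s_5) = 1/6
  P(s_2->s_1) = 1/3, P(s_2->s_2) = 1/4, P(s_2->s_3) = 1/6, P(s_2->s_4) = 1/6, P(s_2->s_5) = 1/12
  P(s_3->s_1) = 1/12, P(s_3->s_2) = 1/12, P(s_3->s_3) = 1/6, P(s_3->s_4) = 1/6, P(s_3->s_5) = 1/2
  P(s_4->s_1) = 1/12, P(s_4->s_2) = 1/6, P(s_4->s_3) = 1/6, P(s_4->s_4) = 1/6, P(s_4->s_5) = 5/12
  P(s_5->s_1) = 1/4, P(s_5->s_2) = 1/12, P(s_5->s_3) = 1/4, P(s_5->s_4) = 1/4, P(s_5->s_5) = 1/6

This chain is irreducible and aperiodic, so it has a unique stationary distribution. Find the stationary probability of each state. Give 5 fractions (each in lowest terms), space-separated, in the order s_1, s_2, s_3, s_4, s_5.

The stationary distribution satisfies pi = pi * P, i.e.:
  pi_s_1 = 1/4*pi_s_1 + 1/3*pi_s_2 + 1/12*pi_s_3 + 1/12*pi_s_4 + 1/4*pi_s_5
  pi_s_2 = 1/4*pi_s_1 + 1/4*pi_s_2 + 1/12*pi_s_3 + 1/6*pi_s_4 + 1/12*pi_s_5
  pi_s_3 = 1/12*pi_s_1 + 1/6*pi_s_2 + 1/6*pi_s_3 + 1/6*pi_s_4 + 1/4*pi_s_5
  pi_s_4 = 1/4*pi_s_1 + 1/6*pi_s_2 + 1/6*pi_s_3 + 1/6*pi_s_4 + 1/4*pi_s_5
  pi_s_5 = 1/6*pi_s_1 + 1/12*pi_s_2 + 1/2*pi_s_3 + 5/12*pi_s_4 + 1/6*pi_s_5
with normalization: pi_s_1 + pi_s_2 + pi_s_3 + pi_s_4 + pi_s_5 = 1.

Using the first 4 balance equations plus normalization, the linear system A*pi = b is:
  [-3/4, 1/3, 1/12, 1/12, 1/4] . pi = 0
  [1/4, -3/4, 1/12, 1/6, 1/12] . pi = 0
  [1/12, 1/6, -5/6, 1/6, 1/4] . pi = 0
  [1/4, 1/6, 1/6, -5/6, 1/4] . pi = 0
  [1, 1, 1, 1, 1] . pi = 1

Solving yields:
  pi_s_1 = 72/359
  pi_s_2 = 173/1077
  pi_s_3 = 185/1077
  pi_s_4 = 221/1077
  pi_s_5 = 94/359

Verification (pi * P):
  72/359*1/4 + 173/1077*1/3 + 185/1077*1/12 + 221/1077*1/12 + 94/359*1/4 = 72/359 = pi_s_1  (ok)
  72/359*1/4 + 173/1077*1/4 + 185/1077*1/12 + 221/1077*1/6 + 94/359*1/12 = 173/1077 = pi_s_2  (ok)
  72/359*1/12 + 173/1077*1/6 + 185/1077*1/6 + 221/1077*1/6 + 94/359*1/4 = 185/1077 = pi_s_3  (ok)
  72/359*1/4 + 173/1077*1/6 + 185/1077*1/6 + 221/1077*1/6 + 94/359*1/4 = 221/1077 = pi_s_4  (ok)
  72/359*1/6 + 173/1077*1/12 + 185/1077*1/2 + 221/1077*5/12 + 94/359*1/6 = 94/359 = pi_s_5  (ok)

Answer: 72/359 173/1077 185/1077 221/1077 94/359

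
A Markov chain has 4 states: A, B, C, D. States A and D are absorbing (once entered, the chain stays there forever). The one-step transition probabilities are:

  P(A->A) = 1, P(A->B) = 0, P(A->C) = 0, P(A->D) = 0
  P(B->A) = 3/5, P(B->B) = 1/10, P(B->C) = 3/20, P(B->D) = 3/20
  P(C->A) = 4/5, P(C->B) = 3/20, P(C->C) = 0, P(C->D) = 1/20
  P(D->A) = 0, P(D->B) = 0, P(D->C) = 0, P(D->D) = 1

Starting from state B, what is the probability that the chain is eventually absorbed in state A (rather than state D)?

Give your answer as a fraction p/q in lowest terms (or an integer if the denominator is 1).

Let a_i = P(absorbed in A | start in state i).
Boundary conditions: a_A = 1, a_D = 0.
For each transient state i, a_i = sum_j P(i->j) * a_j:
  a_B = 3/5*a_A + 1/10*a_B + 3/20*a_C + 3/20*a_D
  a_C = 4/5*a_A + 3/20*a_B + 0*a_C + 1/20*a_D

Substituting a_A = 1 and a_D = 0, rearrange to (I - Q) a = r where r[i] = P(i -> A):
  [9/10, -3/20] . (a_B, a_C) = 3/5
  [-3/20, 1] . (a_B, a_C) = 4/5

Solving yields:
  a_B = 32/39
  a_C = 12/13

Starting state is B, so the absorption probability is a_B = 32/39.

Answer: 32/39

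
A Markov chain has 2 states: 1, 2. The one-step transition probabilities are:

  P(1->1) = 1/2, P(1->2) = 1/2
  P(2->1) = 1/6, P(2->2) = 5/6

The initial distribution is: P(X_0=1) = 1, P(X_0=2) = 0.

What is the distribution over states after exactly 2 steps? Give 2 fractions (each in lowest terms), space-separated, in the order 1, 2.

Answer: 1/3 2/3

Derivation:
Propagating the distribution step by step (d_{t+1} = d_t * P):
d_0 = (1=1, 2=0)
  d_1[1] = 1*1/2 + 0*1/6 = 1/2
  d_1[2] = 1*1/2 + 0*5/6 = 1/2
d_1 = (1=1/2, 2=1/2)
  d_2[1] = 1/2*1/2 + 1/2*1/6 = 1/3
  d_2[2] = 1/2*1/2 + 1/2*5/6 = 2/3
d_2 = (1=1/3, 2=2/3)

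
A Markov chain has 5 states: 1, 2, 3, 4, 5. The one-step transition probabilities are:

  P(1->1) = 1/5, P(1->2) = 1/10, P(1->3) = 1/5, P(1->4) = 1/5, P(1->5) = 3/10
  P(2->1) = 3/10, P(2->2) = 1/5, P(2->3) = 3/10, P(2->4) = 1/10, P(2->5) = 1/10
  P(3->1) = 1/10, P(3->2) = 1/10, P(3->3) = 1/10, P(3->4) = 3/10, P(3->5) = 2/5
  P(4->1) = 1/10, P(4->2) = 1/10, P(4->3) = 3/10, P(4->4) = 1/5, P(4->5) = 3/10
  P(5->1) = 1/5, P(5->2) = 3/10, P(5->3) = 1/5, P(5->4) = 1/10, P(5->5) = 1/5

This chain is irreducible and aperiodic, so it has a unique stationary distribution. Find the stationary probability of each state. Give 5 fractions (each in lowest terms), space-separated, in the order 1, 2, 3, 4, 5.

The stationary distribution satisfies pi = pi * P, i.e.:
  pi_1 = 1/5*pi_1 + 3/10*pi_2 + 1/10*pi_3 + 1/10*pi_4 + 1/5*pi_5
  pi_2 = 1/10*pi_1 + 1/5*pi_2 + 1/10*pi_3 + 1/10*pi_4 + 3/10*pi_5
  pi_3 = 1/5*pi_1 + 3/10*pi_2 + 1/10*pi_3 + 3/10*pi_4 + 1/5*pi_5
  pi_4 = 1/5*pi_1 + 1/10*pi_2 + 3/10*pi_3 + 1/5*pi_4 + 1/10*pi_5
  pi_5 = 3/10*pi_1 + 1/10*pi_2 + 2/5*pi_3 + 3/10*pi_4 + 1/5*pi_5
with normalization: pi_1 + pi_2 + pi_3 + pi_4 + pi_5 = 1.

Using the first 4 balance equations plus normalization, the linear system A*pi = b is:
  [-4/5, 3/10, 1/10, 1/10, 1/5] . pi = 0
  [1/10, -4/5, 1/10, 1/10, 3/10] . pi = 0
  [1/5, 3/10, -9/10, 3/10, 1/5] . pi = 0
  [1/5, 1/10, 3/10, -4/5, 1/10] . pi = 0
  [1, 1, 1, 1, 1] . pi = 1

Solving yields:
  pi_1 = 997/5609
  pi_2 = 949/5609
  pi_3 = 1197/5609
  pi_4 = 1000/5609
  pi_5 = 1466/5609

Verification (pi * P):
  997/5609*1/5 + 949/5609*3/10 + 1197/5609*1/10 + 1000/5609*1/10 + 1466/5609*1/5 = 997/5609 = pi_1  (ok)
  997/5609*1/10 + 949/5609*1/5 + 1197/5609*1/10 + 1000/5609*1/10 + 1466/5609*3/10 = 949/5609 = pi_2  (ok)
  997/5609*1/5 + 949/5609*3/10 + 1197/5609*1/10 + 1000/5609*3/10 + 1466/5609*1/5 = 1197/5609 = pi_3  (ok)
  997/5609*1/5 + 949/5609*1/10 + 1197/5609*3/10 + 1000/5609*1/5 + 1466/5609*1/10 = 1000/5609 = pi_4  (ok)
  997/5609*3/10 + 949/5609*1/10 + 1197/5609*2/5 + 1000/5609*3/10 + 1466/5609*1/5 = 1466/5609 = pi_5  (ok)

Answer: 997/5609 949/5609 1197/5609 1000/5609 1466/5609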